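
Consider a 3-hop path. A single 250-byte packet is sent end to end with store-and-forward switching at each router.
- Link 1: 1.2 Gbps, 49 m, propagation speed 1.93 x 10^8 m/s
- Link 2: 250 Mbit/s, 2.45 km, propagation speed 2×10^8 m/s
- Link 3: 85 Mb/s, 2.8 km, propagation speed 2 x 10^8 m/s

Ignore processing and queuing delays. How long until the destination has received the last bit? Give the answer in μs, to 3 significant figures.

59.7 μs

L = 250 × 8 = 2000 bits.
Transmission delays (L/R per hop): 1.66667, 8, 23.5294 μs; sum = 33.1961 μs.
Propagation delays (d/s per hop): 0.253886, 12.25, 14 μs; sum = 26.5039 μs.
End-to-end = 59.7 μs.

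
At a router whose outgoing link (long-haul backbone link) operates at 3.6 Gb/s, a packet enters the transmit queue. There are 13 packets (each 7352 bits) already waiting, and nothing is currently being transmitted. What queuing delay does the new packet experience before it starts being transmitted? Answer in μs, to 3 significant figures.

26.5 μs

Each queued packet: L/R = 7352/3600000000 = 2.04222 μs.
13 queued → 26.5489 μs.
Queuing delay = 26.5 μs.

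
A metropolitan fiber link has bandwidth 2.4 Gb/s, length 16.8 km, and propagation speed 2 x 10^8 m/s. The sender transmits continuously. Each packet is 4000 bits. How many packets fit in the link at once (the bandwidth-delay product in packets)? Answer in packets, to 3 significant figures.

Propagation delay = 16800 / 200000000 = 8.4e-05 s.
BDP = R × t_prop = 2400000000 × 8.4e-05 = 201600 bits.
In packets of 4000 bits: 50.4 packets.

50.4 packets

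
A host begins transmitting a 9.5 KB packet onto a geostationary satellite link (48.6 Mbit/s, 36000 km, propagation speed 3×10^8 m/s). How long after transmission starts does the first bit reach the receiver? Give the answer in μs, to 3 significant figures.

120000 μs

First bit experiences only propagation delay: d/s = 36000000/300000000 = 120000 μs.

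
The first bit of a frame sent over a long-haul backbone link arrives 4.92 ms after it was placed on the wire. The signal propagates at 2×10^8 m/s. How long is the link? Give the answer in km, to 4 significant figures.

984.0 km

d = s × t_prop = 200000000 × 0.00492 = 984.0 km.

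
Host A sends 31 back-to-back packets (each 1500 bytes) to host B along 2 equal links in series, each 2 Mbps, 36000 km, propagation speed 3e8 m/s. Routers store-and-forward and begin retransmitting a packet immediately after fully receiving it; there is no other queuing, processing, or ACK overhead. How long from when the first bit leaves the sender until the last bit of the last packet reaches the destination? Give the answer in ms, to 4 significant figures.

Per-hop transmission t_tx = L/R = 12000/2000000 = 6 ms.
Per-hop propagation t_prop = 36000000/300000000 = 120 ms.
Pipeline fill: first packet needs 2·t_tx to clear all hops; remaining 30 packets each add one t_tx.
Total = (2+31-1)·t_tx + 2·t_prop = 32·6 + 2·120 = 432.0 ms.

432.0 ms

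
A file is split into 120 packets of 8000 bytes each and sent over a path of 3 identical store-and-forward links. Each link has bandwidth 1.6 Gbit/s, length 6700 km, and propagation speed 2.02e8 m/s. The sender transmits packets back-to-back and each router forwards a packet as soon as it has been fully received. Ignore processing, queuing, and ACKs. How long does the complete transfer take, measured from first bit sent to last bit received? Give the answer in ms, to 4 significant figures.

Per-hop transmission t_tx = L/R = 64000/1600000000 = 0.04 ms.
Per-hop propagation t_prop = 6700000/202000000 = 33.1683 ms.
Pipeline fill: first packet needs 3·t_tx to clear all hops; remaining 119 packets each add one t_tx.
Total = (3+120-1)·t_tx + 3·t_prop = 122·0.04 + 3·33.1683 = 104.4 ms.

104.4 ms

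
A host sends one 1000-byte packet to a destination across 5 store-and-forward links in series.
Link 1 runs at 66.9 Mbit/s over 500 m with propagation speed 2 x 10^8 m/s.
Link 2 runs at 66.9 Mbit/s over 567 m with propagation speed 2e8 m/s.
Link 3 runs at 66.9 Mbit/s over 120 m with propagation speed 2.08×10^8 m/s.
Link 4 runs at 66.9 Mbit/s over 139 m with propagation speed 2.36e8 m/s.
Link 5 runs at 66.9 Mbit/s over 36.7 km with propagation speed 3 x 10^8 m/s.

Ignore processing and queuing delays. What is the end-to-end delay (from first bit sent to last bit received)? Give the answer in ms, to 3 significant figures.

0.727 ms

L = 1000 × 8 = 8000 bits.
Transmission delay per hop = L/R = 8000/6.69e+07 = 0.119581 ms; 5 hops → 0.597907 ms.
Propagation delays (d/s per hop): 0.0025, 0.002835, 0.000576923, 0.000588983, 0.122333 ms; sum = 0.128834 ms.
End-to-end = 0.727 ms.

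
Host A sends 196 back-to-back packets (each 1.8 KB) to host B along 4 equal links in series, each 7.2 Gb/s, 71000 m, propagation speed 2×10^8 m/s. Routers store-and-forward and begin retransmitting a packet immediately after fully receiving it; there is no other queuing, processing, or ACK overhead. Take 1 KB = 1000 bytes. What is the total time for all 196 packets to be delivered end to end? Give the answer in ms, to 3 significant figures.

Per-hop transmission t_tx = L/R = 14400/7200000000 = 0.002 ms.
Per-hop propagation t_prop = 71000/200000000 = 0.355 ms.
Pipeline fill: first packet needs 4·t_tx to clear all hops; remaining 195 packets each add one t_tx.
Total = (4+196-1)·t_tx + 4·t_prop = 199·0.002 + 4·0.355 = 1.82 ms.

1.82 ms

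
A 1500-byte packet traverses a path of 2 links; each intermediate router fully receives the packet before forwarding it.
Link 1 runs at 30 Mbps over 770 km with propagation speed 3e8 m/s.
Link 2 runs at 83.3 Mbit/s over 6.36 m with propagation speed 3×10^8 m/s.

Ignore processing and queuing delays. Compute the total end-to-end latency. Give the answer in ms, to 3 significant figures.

3.11 ms

L = 1500 × 8 = 12000 bits.
Transmission delays (L/R per hop): 0.4, 0.144058 ms; sum = 0.544058 ms.
Propagation delays (d/s per hop): 2.56667, 2.12e-05 ms; sum = 2.56669 ms.
End-to-end = 3.11 ms.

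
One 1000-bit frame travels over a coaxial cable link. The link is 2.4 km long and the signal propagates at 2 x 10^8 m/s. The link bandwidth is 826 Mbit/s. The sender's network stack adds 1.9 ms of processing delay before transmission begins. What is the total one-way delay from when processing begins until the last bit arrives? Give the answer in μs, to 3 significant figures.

Transmission delay = L/R = 1000 / 826000000 = 1.21065 μs.
Propagation delay = d/s = 2400 m / 200000000 m/s = 12 μs.
Plus processing delay 1.9 ms = 1900 μs.
Total = 1910 μs.

1910 μs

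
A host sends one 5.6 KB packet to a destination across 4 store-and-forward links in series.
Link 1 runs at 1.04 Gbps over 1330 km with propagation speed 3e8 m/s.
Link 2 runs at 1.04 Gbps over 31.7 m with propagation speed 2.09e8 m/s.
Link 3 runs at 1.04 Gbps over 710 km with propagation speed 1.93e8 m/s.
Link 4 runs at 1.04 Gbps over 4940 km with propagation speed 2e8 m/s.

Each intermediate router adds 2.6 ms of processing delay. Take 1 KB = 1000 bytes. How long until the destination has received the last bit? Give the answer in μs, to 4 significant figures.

40780 μs

L = 44800 bits.
Transmission delay per hop = L/R = 44800/1040000000 = 43.0769 μs; 4 hops → 172.308 μs.
Propagation delays (d/s per hop): 4433.33, 0.151675, 3678.76, 24700 μs; sum = 32812.2 μs.
Processing at 3 router(s): 3 × 2.6 ms = 7800 μs.
End-to-end = 40780 μs.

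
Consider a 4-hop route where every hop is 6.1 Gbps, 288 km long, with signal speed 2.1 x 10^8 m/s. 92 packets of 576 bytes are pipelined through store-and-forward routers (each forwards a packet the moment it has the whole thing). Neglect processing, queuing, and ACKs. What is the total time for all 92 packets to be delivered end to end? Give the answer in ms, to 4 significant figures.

Per-hop transmission t_tx = L/R = 4608/6100000000 = 0.00075541 ms.
Per-hop propagation t_prop = 288000/210000000 = 1.37143 ms.
Pipeline fill: first packet needs 4·t_tx to clear all hops; remaining 91 packets each add one t_tx.
Total = (4+92-1)·t_tx + 4·t_prop = 95·0.00075541 + 4·1.37143 = 5.557 ms.

5.557 ms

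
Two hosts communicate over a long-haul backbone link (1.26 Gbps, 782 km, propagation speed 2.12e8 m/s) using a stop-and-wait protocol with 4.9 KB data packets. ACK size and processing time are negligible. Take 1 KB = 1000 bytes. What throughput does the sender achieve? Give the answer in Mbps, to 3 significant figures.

5.29 Mbps

t_tx = L/R = 39200/1260000000 = 3.11111e-05 s.
t_prop = 782000/212000000 = 0.00368868 s; RTT = 0.00737736 s.
Cycle = t_tx + RTT = 0.00740847 s.
Throughput = L / cycle = 39200 / 0.00740847 = 5.29 Mbps.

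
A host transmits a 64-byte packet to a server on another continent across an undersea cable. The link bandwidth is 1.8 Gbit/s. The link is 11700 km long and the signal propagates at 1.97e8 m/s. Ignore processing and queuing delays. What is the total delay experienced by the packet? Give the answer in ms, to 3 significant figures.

L = 64 × 8 = 512 bits.
Transmission delay = L/R = 512 / 1800000000 = 0.000284444 ms.
Propagation delay = d/s = 11700000 m / 197000000 m/s = 59.3909 ms.
Total = 59.4 ms.

59.4 ms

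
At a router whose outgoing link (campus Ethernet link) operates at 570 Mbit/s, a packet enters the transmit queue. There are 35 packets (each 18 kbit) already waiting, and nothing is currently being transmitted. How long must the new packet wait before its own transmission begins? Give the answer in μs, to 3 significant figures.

Each queued packet: L/R = 18000/570000000 = 31.5789 μs.
35 queued → 1105.26 μs.
Queuing delay = 1110 μs.

1110 μs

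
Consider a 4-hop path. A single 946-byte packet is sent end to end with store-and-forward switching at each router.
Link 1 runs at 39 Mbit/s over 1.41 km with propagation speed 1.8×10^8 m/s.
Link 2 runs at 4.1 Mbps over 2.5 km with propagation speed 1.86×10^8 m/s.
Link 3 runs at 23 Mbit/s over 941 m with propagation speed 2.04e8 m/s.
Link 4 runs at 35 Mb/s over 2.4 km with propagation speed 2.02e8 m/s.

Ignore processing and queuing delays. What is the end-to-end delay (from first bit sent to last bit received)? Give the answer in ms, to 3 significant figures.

L = 946 × 8 = 7568 bits.
Transmission delays (L/R per hop): 0.194051, 1.84585, 0.329043, 0.216229 ms; sum = 2.58518 ms.
Propagation delays (d/s per hop): 0.00783333, 0.0134409, 0.00461275, 0.0118812 ms; sum = 0.0377681 ms.
End-to-end = 2.62 ms.

2.62 ms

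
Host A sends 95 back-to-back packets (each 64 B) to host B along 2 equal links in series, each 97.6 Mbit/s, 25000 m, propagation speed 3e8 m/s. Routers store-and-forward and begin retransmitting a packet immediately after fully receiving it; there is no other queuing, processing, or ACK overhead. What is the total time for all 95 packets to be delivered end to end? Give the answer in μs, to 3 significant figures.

670 μs

Per-hop transmission t_tx = L/R = 512/97600000 = 5.2459 μs.
Per-hop propagation t_prop = 25000/300000000 = 83.3333 μs.
Pipeline fill: first packet needs 2·t_tx to clear all hops; remaining 94 packets each add one t_tx.
Total = (2+95-1)·t_tx + 2·t_prop = 96·5.2459 + 2·83.3333 = 670 μs.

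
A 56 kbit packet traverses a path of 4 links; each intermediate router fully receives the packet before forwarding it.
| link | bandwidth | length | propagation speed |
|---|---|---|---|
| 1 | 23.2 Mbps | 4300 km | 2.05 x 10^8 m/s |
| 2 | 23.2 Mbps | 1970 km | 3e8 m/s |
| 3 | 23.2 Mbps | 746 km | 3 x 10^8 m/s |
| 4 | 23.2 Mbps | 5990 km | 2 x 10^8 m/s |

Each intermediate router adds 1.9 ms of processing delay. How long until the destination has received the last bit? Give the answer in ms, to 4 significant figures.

75.33 ms

L = 56000 bits.
Transmission delay per hop = L/R = 56000/23200000 = 2.41379 ms; 4 hops → 9.65517 ms.
Propagation delays (d/s per hop): 20.9756, 6.56667, 2.48667, 29.95 ms; sum = 59.9789 ms.
Processing at 3 router(s): 3 × 1.9 ms = 5.7 ms.
End-to-end = 75.33 ms.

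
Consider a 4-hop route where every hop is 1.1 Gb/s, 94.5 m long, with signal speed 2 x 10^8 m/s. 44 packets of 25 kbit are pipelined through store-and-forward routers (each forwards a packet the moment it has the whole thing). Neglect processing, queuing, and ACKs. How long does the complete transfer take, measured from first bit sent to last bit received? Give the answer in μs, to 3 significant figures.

1070 μs

Per-hop transmission t_tx = L/R = 25000/1100000000 = 22.7273 μs.
Per-hop propagation t_prop = 94.5/200000000 = 0.4725 μs.
Pipeline fill: first packet needs 4·t_tx to clear all hops; remaining 43 packets each add one t_tx.
Total = (4+44-1)·t_tx + 4·t_prop = 47·22.7273 + 4·0.4725 = 1070 μs.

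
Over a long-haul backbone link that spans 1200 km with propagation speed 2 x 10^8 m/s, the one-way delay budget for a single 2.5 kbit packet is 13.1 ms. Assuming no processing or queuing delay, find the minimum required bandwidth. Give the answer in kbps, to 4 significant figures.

352.1 kbps

Propagation delay = 1200000 / 200000000 = 6 ms.
Transmission budget = 13.1 − 6 = 7.1 ms.
R ≥ L / t_tx = 2500 bits / 0.0071 s = 352.1 kbps.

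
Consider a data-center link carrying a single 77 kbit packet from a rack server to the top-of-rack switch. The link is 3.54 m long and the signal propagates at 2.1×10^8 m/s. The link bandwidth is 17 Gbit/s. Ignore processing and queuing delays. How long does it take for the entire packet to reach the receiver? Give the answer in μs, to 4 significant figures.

4.546 μs

L = 77000 bits.
Transmission delay = L/R = 77000 / 17000000000 = 4.52941 μs.
Propagation delay = d/s = 3.54 m / 210000000 m/s = 0.0168571 μs.
Total = 4.546 μs.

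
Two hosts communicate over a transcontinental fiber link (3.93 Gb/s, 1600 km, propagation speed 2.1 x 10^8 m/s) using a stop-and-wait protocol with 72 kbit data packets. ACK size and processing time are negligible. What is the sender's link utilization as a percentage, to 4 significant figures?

t_tx = L/R = 72000/3930000000 = 1.83206e-05 s.
t_prop = 1600000/210000000 = 0.00761905 s; RTT = 0.0152381 s.
Cycle = t_tx + RTT = 0.0152564 s.
Utilization = t_tx / cycle = 1.83206e-05/0.0152564 = 0.1201 %.

0.1201 %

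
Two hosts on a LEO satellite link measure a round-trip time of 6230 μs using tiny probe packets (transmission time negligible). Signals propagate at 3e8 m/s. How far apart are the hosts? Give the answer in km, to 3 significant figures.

One-way propagation = RTT/2 = 3115 μs.
d = s × t = 300000000 × 0.003115 = 935 km.

935 km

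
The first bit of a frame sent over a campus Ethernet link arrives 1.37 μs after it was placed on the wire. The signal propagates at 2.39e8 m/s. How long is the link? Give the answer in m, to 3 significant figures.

d = s × t_prop = 239000000 × 1.37e-06 = 327 m.

327 m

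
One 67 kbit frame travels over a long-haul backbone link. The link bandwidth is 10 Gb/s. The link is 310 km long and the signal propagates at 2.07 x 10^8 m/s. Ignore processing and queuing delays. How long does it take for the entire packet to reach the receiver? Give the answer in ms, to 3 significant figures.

1.50 ms

L = 67000 bits.
Transmission delay = L/R = 67000 / 10000000000 = 0.0067 ms.
Propagation delay = d/s = 310000 m / 2.07e+08 m/s = 1.49758 ms.
Total = 1.50 ms.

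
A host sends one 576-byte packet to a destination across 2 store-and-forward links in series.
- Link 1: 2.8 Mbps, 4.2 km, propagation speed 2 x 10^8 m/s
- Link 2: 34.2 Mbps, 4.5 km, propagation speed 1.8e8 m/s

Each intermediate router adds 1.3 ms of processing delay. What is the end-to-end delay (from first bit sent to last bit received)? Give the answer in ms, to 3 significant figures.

L = 576 × 8 = 4608 bits.
Transmission delays (L/R per hop): 1.64571, 0.134737 ms; sum = 1.78045 ms.
Propagation delays (d/s per hop): 0.021, 0.025 ms; sum = 0.046 ms.
Processing at 1 router(s): 1 × 1.3 ms = 1.3 ms.
End-to-end = 3.13 ms.

3.13 ms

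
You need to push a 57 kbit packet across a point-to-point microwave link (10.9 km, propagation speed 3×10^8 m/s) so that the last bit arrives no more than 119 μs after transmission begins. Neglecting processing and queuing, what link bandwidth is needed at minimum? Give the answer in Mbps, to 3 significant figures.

690 Mbps

Propagation delay = 10900 / 300000000 = 36.3333 μs.
Transmission budget = 119 − 36.3333 = 82.6667 μs.
R ≥ L / t_tx = 57000 bits / 8.26667e-05 s = 690 Mbps.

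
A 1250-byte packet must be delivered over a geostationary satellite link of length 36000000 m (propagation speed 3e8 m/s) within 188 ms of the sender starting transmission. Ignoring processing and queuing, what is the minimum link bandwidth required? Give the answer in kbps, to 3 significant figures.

147 kbps

L = 10000 bits.
Propagation delay = 36000000 / 300000000 = 120 ms.
Transmission budget = 188 − 120 = 68 ms.
R ≥ L / t_tx = 10000 bits / 0.068 s = 147 kbps.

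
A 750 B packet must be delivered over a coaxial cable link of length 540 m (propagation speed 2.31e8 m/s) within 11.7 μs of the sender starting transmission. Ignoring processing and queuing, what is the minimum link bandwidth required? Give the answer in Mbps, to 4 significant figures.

L = 6000 bits.
Propagation delay = 540 / 231000000 = 2.33766 μs.
Transmission budget = 11.7 − 2.33766 = 9.36234 μs.
R ≥ L / t_tx = 6000 bits / 9.36234e-06 s = 640.9 Mbps.

640.9 Mbps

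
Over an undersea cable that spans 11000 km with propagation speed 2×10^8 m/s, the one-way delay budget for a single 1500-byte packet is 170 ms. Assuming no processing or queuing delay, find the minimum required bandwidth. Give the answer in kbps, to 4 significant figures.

104.3 kbps

L = 12000 bits.
Propagation delay = 11000000 / 200000000 = 55 ms.
Transmission budget = 170 − 55 = 115 ms.
R ≥ L / t_tx = 12000 bits / 0.115 s = 104.3 kbps.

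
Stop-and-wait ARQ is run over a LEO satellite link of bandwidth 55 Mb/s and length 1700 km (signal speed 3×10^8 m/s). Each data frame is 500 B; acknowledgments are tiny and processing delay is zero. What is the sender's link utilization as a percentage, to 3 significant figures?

t_tx = L/R = 4000/55000000 = 7.27273e-05 s.
t_prop = 1700000/300000000 = 0.00566667 s; RTT = 0.0113333 s.
Cycle = t_tx + RTT = 0.0114061 s.
Utilization = t_tx / cycle = 7.27273e-05/0.0114061 = 0.638 %.

0.638 %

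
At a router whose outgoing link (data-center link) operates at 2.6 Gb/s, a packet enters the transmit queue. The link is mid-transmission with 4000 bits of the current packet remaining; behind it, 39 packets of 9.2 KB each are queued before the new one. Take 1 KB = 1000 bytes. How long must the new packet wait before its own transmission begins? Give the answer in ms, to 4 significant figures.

1.106 ms

Each queued packet: L/R = 73600/2600000000 = 0.0283077 ms.
39 queued → 1.104 ms.
Plus remaining 4000 bits of current packet: 0.00153846 ms.
Queuing delay = 1.106 ms.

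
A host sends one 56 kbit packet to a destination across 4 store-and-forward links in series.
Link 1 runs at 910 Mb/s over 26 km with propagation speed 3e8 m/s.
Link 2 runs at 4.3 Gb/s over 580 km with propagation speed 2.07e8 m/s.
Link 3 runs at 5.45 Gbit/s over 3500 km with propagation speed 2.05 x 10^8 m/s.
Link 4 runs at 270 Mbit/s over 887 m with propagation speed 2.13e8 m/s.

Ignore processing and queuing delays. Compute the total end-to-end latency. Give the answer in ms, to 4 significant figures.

L = 56000 bits.
Transmission delays (L/R per hop): 0.0615385, 0.0130233, 0.0102752, 0.207407 ms; sum = 0.292244 ms.
Propagation delays (d/s per hop): 0.0866667, 2.80193, 17.0732, 0.00416432 ms; sum = 19.9659 ms.
End-to-end = 20.26 ms.

20.26 ms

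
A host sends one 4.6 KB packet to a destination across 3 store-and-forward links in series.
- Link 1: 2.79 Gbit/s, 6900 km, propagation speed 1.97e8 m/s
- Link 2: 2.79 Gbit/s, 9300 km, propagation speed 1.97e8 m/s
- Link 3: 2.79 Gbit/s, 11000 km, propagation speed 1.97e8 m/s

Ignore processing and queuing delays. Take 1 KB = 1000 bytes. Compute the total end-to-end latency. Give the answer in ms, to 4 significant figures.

138.1 ms

L = 36800 bits.
Transmission delay per hop = L/R = 36800/2790000000 = 0.01319 ms; 3 hops → 0.0395699 ms.
Propagation delays (d/s per hop): 35.0254, 47.2081, 55.8376 ms; sum = 138.071 ms.
End-to-end = 138.1 ms.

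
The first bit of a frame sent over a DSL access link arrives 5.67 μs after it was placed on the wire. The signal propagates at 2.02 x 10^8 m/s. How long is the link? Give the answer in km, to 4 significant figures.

1.145 km

d = s × t_prop = 202000000 × 5.67e-06 = 1.145 km.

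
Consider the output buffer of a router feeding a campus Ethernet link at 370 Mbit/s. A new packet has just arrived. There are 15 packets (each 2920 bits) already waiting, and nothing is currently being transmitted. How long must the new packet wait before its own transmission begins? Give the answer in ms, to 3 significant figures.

0.118 ms

Each queued packet: L/R = 2920/370000000 = 0.00789189 ms.
15 queued → 0.118378 ms.
Queuing delay = 0.118 ms.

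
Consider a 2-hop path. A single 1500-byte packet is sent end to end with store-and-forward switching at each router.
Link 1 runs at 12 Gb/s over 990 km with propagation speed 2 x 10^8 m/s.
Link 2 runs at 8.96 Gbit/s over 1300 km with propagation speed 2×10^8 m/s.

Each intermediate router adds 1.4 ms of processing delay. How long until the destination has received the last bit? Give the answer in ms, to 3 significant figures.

12.9 ms

L = 1500 × 8 = 12000 bits.
Transmission delays (L/R per hop): 0.001, 0.00133929 ms; sum = 0.00233929 ms.
Propagation delays (d/s per hop): 4.95, 6.5 ms; sum = 11.45 ms.
Processing at 1 router(s): 1 × 1.4 ms = 1.4 ms.
End-to-end = 12.9 ms.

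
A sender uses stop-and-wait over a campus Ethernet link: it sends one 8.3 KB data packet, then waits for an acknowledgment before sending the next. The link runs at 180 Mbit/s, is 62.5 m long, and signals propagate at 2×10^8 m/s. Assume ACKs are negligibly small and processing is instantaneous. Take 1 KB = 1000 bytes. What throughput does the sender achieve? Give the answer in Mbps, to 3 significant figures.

180 Mbps

t_tx = L/R = 66400/180000000 = 0.000368889 s.
t_prop = 62.5/200000000 = 3.125e-07 s; RTT = 6.25e-07 s.
Cycle = t_tx + RTT = 0.000369514 s.
Throughput = L / cycle = 66400 / 0.000369514 = 180 Mbps.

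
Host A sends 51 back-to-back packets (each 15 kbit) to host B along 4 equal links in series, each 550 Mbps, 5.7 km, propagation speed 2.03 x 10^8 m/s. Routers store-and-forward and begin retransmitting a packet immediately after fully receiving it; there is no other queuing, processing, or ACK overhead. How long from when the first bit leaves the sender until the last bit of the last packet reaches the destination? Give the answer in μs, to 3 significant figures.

Per-hop transmission t_tx = L/R = 15000/550000000 = 27.2727 μs.
Per-hop propagation t_prop = 5700/2.03e+08 = 28.0788 μs.
Pipeline fill: first packet needs 4·t_tx to clear all hops; remaining 50 packets each add one t_tx.
Total = (4+51-1)·t_tx + 4·t_prop = 54·27.2727 + 4·28.0788 = 1590 μs.

1590 μs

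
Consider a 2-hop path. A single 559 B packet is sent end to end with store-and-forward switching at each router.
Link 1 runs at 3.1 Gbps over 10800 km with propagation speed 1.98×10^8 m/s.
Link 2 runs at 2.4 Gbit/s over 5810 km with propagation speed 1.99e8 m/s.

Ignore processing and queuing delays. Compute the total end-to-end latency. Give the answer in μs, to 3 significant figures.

L = 559 × 8 = 4472 bits.
Transmission delays (L/R per hop): 1.44258, 1.86333 μs; sum = 3.30591 μs.
Propagation delays (d/s per hop): 54545.5, 29196 μs; sum = 83741.4 μs.
End-to-end = 83700 μs.

83700 μs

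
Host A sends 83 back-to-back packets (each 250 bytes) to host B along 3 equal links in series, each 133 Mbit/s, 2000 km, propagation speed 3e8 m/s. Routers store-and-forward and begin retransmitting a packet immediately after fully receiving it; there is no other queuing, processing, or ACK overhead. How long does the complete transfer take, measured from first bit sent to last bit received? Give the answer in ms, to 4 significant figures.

Per-hop transmission t_tx = L/R = 2000/133000000 = 0.0150376 ms.
Per-hop propagation t_prop = 2000000/300000000 = 6.66667 ms.
Pipeline fill: first packet needs 3·t_tx to clear all hops; remaining 82 packets each add one t_tx.
Total = (3+83-1)·t_tx + 3·t_prop = 85·0.0150376 + 3·6.66667 = 21.28 ms.

21.28 ms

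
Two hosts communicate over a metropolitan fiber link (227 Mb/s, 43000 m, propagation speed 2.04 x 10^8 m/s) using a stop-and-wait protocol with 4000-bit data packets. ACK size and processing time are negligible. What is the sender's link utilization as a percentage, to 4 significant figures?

4.012 %

t_tx = L/R = 4000/227000000 = 1.76211e-05 s.
t_prop = 43000/204000000 = 0.000210784 s; RTT = 0.000421569 s.
Cycle = t_tx + RTT = 0.00043919 s.
Utilization = t_tx / cycle = 1.76211e-05/0.00043919 = 4.012 %.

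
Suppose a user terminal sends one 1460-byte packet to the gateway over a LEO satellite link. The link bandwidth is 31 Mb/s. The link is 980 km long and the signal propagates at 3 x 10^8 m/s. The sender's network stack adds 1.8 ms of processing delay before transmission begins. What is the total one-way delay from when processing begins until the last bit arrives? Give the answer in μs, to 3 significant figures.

L = 1460 × 8 = 11680 bits.
Transmission delay = L/R = 11680 / 31000000 = 376.774 μs.
Propagation delay = d/s = 980000 m / 300000000 m/s = 3266.67 μs.
Plus processing delay 1.8 ms = 1800 μs.
Total = 5440 μs.

5440 μs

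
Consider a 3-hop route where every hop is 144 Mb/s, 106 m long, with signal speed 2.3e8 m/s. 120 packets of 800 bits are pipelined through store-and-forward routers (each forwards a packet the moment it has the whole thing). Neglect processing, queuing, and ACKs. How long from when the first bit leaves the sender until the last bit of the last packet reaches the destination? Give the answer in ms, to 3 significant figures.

Per-hop transmission t_tx = L/R = 800/144000000 = 0.00555556 ms.
Per-hop propagation t_prop = 106/2.3e+08 = 0.00046087 ms.
Pipeline fill: first packet needs 3·t_tx to clear all hops; remaining 119 packets each add one t_tx.
Total = (3+120-1)·t_tx + 3·t_prop = 122·0.00555556 + 3·0.00046087 = 0.679 ms.

0.679 ms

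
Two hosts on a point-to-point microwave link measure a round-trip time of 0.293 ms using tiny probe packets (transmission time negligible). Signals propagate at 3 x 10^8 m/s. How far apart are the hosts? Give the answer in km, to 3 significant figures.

One-way propagation = RTT/2 = 0.1465 ms.
d = s × t = 300000000 × 0.0001465 = 44.0 km.

44.0 km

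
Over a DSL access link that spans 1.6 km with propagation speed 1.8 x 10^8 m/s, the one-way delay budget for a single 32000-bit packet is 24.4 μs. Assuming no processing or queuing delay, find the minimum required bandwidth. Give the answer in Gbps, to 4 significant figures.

2.063 Gbps

Propagation delay = 1600 / 180000000 = 8.88889 μs.
Transmission budget = 24.4 − 8.88889 = 15.5111 μs.
R ≥ L / t_tx = 32000 bits / 1.55111e-05 s = 2.063 Gbps.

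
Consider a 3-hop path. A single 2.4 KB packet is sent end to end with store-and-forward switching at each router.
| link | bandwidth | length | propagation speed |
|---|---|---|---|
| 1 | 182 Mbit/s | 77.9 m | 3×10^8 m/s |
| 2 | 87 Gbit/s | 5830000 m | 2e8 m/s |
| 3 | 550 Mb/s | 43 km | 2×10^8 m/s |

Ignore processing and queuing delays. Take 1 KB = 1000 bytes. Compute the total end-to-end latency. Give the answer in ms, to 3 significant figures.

L = 19200 bits.
Transmission delays (L/R per hop): 0.105495, 0.00022069, 0.0349091 ms; sum = 0.140624 ms.
Propagation delays (d/s per hop): 0.000259667, 29.15, 0.215 ms; sum = 29.3653 ms.
End-to-end = 29.5 ms.

29.5 ms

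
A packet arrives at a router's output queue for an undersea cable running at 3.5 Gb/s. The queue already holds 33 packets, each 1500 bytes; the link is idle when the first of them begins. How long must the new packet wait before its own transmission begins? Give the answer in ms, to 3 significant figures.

Each queued packet: L/R = 12000/3500000000 = 0.00342857 ms.
33 queued → 0.113143 ms.
Queuing delay = 0.113 ms.

0.113 ms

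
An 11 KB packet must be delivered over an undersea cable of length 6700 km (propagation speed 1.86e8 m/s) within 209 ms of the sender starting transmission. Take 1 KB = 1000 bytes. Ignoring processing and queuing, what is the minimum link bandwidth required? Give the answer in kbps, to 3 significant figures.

509 kbps

L = 88000 bits.
Propagation delay = 6700000 / 186000000 = 36.0215 ms.
Transmission budget = 209 − 36.0215 = 172.978 ms.
R ≥ L / t_tx = 88000 bits / 0.172978 s = 509 kbps.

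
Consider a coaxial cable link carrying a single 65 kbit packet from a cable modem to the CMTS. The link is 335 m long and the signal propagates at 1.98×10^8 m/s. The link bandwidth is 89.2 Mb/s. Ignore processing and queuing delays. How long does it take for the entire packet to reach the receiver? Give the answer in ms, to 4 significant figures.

L = 65000 bits.
Transmission delay = L/R = 65000 / 89200000 = 0.7287 ms.
Propagation delay = d/s = 335 m / 198000000 m/s = 0.00169192 ms.
Total = 0.7304 ms.

0.7304 ms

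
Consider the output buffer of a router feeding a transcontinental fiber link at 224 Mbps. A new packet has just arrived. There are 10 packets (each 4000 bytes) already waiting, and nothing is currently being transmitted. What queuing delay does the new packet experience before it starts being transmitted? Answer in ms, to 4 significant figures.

Each queued packet: L/R = 32000/224000000 = 0.142857 ms.
10 queued → 1.42857 ms.
Queuing delay = 1.429 ms.

1.429 ms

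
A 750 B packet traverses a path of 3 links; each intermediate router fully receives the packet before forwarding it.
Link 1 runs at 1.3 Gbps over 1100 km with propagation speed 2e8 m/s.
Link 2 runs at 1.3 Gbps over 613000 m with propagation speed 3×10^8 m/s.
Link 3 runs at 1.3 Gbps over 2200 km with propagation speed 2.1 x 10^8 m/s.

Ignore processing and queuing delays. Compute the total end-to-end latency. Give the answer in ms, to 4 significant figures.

L = 750 × 8 = 6000 bits.
Transmission delay per hop = L/R = 6000/1300000000 = 0.00461538 ms; 3 hops → 0.0138462 ms.
Propagation delays (d/s per hop): 5.5, 2.04333, 10.4762 ms; sum = 18.0195 ms.
End-to-end = 18.03 ms.

18.03 ms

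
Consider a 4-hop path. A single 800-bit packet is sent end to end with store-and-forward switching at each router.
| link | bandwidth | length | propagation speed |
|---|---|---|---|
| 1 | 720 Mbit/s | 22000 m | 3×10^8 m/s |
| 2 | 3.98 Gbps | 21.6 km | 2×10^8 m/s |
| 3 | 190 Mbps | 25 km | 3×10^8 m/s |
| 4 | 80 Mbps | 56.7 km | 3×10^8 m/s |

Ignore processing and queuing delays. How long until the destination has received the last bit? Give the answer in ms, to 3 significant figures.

Transmission delays (L/R per hop): 0.00111111, 0.000201005, 0.00421053, 0.01 ms; sum = 0.0155226 ms.
Propagation delays (d/s per hop): 0.0733333, 0.108, 0.0833333, 0.189 ms; sum = 0.453667 ms.
End-to-end = 0.469 ms.

0.469 ms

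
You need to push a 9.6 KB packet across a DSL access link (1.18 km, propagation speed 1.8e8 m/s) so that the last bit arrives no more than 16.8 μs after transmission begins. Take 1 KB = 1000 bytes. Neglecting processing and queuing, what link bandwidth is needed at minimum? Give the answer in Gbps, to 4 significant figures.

L = 76800 bits.
Propagation delay = 1180 / 180000000 = 6.55556 μs.
Transmission budget = 16.8 − 6.55556 = 10.2444 μs.
R ≥ L / t_tx = 76800 bits / 1.02444e-05 s = 7.497 Gbps.

7.497 Gbps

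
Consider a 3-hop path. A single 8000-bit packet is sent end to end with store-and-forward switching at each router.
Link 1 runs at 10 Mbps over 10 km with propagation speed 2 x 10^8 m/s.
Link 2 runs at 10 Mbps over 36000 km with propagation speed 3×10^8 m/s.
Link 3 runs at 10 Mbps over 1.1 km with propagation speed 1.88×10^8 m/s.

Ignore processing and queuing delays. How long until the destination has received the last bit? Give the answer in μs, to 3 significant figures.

122000 μs

Transmission delay per hop = L/R = 8000/10000000 = 800 μs; 3 hops → 2400 μs.
Propagation delays (d/s per hop): 50, 120000, 5.85106 μs; sum = 120056 μs.
End-to-end = 122000 μs.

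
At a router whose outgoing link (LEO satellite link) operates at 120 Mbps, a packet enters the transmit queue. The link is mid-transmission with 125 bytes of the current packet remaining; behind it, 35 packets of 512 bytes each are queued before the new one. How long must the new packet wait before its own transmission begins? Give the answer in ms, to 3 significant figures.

Each queued packet: L/R = 4096/120000000 = 0.0341333 ms.
35 queued → 1.19467 ms.
Plus remaining 1000 bits of current packet: 0.00833333 ms.
Queuing delay = 1.20 ms.

1.20 ms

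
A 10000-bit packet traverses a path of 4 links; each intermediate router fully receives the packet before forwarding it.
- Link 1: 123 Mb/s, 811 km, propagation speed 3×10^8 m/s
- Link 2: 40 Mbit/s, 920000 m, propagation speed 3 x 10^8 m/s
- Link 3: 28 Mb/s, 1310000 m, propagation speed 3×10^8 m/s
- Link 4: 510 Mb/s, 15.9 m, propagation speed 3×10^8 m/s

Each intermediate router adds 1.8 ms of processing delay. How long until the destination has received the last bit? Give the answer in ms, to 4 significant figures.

16.24 ms

Transmission delays (L/R per hop): 0.0813008, 0.25, 0.357143, 0.0196078 ms; sum = 0.708052 ms.
Propagation delays (d/s per hop): 2.70333, 3.06667, 4.36667, 5.3e-05 ms; sum = 10.1367 ms.
Processing at 3 router(s): 3 × 1.8 ms = 5.4 ms.
End-to-end = 16.24 ms.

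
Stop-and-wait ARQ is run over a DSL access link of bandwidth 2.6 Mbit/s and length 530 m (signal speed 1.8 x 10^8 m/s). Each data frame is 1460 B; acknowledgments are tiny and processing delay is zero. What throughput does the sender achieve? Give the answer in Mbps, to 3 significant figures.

t_tx = L/R = 11680/2600000 = 0.00449231 s.
t_prop = 530/180000000 = 2.94444e-06 s; RTT = 5.88889e-06 s.
Cycle = t_tx + RTT = 0.0044982 s.
Throughput = L / cycle = 11680 / 0.0044982 = 2.60 Mbps.

2.60 Mbps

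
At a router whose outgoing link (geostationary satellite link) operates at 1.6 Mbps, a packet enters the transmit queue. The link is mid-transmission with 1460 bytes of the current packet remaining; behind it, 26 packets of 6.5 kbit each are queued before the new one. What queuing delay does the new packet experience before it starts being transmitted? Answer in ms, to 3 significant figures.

113 ms

Each queued packet: L/R = 6500/1600000 = 4.0625 ms.
26 queued → 105.625 ms.
Plus remaining 11680 bits of current packet: 7.3 ms.
Queuing delay = 113 ms.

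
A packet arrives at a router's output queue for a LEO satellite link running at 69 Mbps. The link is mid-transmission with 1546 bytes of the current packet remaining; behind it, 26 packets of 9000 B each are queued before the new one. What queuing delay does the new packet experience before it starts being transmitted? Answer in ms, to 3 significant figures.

Each queued packet: L/R = 72000/69000000 = 1.04348 ms.
26 queued → 27.1304 ms.
Plus remaining 12368 bits of current packet: 0.179246 ms.
Queuing delay = 27.3 ms.

27.3 ms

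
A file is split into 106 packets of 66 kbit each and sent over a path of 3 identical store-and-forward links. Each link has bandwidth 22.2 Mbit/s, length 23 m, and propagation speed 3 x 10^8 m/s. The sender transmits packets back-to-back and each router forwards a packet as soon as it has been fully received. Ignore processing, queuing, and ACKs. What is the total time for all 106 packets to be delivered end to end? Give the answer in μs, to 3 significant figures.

321000 μs

Per-hop transmission t_tx = L/R = 66000/22200000 = 2972.97 μs.
Per-hop propagation t_prop = 23/300000000 = 0.0766667 μs.
Pipeline fill: first packet needs 3·t_tx to clear all hops; remaining 105 packets each add one t_tx.
Total = (3+106-1)·t_tx + 3·t_prop = 108·2972.97 + 3·0.0766667 = 321000 μs.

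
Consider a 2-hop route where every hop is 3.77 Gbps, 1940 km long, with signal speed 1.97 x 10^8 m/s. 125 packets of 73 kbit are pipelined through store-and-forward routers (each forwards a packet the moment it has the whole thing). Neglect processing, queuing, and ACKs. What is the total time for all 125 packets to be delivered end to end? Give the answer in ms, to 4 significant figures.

22.14 ms

Per-hop transmission t_tx = L/R = 73000/3770000000 = 0.0193634 ms.
Per-hop propagation t_prop = 1940000/197000000 = 9.84772 ms.
Pipeline fill: first packet needs 2·t_tx to clear all hops; remaining 124 packets each add one t_tx.
Total = (2+125-1)·t_tx + 2·t_prop = 126·0.0193634 + 2·9.84772 = 22.14 ms.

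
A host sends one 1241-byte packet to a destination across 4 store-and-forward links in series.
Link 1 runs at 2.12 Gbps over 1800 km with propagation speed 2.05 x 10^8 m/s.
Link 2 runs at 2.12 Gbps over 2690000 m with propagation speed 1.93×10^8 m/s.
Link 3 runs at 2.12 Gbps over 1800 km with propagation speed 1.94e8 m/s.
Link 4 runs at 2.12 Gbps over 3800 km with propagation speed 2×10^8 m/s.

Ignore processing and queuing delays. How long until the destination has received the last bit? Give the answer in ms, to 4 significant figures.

51.02 ms

L = 1241 × 8 = 9928 bits.
Transmission delay per hop = L/R = 9928/2120000000 = 0.00468302 ms; 4 hops → 0.0187321 ms.
Propagation delays (d/s per hop): 8.78049, 13.9378, 9.27835, 19 ms; sum = 50.9967 ms.
End-to-end = 51.02 ms.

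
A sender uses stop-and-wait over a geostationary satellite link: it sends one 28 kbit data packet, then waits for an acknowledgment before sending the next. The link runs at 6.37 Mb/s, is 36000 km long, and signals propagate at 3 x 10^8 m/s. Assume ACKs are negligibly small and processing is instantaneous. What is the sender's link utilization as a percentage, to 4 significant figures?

1.799 %

t_tx = L/R = 28000/6370000 = 0.0043956 s.
t_prop = 36000000/300000000 = 0.12 s; RTT = 0.24 s.
Cycle = t_tx + RTT = 0.244396 s.
Utilization = t_tx / cycle = 0.0043956/0.244396 = 1.799 %.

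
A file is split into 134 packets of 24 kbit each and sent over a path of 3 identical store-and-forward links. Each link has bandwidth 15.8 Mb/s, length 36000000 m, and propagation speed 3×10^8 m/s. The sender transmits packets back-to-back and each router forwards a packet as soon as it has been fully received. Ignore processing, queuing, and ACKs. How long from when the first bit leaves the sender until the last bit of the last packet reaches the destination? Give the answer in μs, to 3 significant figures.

567000 μs

Per-hop transmission t_tx = L/R = 24000/15800000 = 1518.99 μs.
Per-hop propagation t_prop = 36000000/300000000 = 120000 μs.
Pipeline fill: first packet needs 3·t_tx to clear all hops; remaining 133 packets each add one t_tx.
Total = (3+134-1)·t_tx + 3·t_prop = 136·1518.99 + 3·120000 = 567000 μs.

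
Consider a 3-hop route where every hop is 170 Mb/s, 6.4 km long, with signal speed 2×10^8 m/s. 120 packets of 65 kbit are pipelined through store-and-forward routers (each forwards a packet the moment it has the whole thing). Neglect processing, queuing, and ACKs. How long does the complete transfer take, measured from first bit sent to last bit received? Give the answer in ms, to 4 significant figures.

46.74 ms

Per-hop transmission t_tx = L/R = 65000/170000000 = 0.382353 ms.
Per-hop propagation t_prop = 6400/200000000 = 0.032 ms.
Pipeline fill: first packet needs 3·t_tx to clear all hops; remaining 119 packets each add one t_tx.
Total = (3+120-1)·t_tx + 3·t_prop = 122·0.382353 + 3·0.032 = 46.74 ms.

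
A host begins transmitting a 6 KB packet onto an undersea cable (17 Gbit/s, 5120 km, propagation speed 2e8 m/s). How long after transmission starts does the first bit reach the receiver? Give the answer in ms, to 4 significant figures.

25.60 ms

First bit experiences only propagation delay: d/s = 5120000/200000000 = 25.60 ms.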